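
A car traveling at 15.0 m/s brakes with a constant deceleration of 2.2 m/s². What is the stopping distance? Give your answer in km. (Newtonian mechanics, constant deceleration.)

d = v₀² / (2a) = 15.0² / (2 × 2.2) = 225.0 / 4.4 = 51.1364 m
d = 51.1364 m / 1000.0 = 0.05114 km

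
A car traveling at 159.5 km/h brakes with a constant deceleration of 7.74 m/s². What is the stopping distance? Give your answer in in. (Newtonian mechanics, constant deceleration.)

v₀ = 159.5 km/h × 0.2777777777777778 = 44.3056 m/s
d = v₀² / (2a) = 44.3056² / (2 × 7.74) = 1962.99 / 15.48 = 126.808 m
d = 126.808 m / 0.0254 = 4992 in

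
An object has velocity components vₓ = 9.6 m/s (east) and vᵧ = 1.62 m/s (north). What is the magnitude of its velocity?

|v| = √(vₓ² + vᵧ²) = √(9.6² + 1.62²) = √(94.7844) = 9.74 m/s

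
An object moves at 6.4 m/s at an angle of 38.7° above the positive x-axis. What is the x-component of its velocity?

vₓ = v cos(θ) = 6.4 × cos(38.7°) = 4.99 m/s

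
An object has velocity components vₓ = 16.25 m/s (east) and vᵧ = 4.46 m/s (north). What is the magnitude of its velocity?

|v| = √(vₓ² + vᵧ²) = √(16.25² + 4.46²) = √(283.9541) = 16.85 m/s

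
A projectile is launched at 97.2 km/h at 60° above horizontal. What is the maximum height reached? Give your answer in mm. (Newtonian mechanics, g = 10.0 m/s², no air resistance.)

v₀ = 97.2 km/h × 0.2777777777777778 = 27.0 m/s
H = v₀² × sin²(θ) / (2g) = 27.0² × sin(60°)² / (2 × 10.0) = 729.0 × 0.75 / 20.0 = 27.3375 m
H = 27.3375 m / 0.001 = 27340 mm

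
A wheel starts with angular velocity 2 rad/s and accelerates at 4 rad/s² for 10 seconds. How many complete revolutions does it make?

θ = ω₀t + ½αt² = 2×10 + ½×4×10² = 220.0 rad
Total revolutions = θ/(2π) = 220.0/(2π) = 35.01
Complete revolutions = ⌊35.01⌋ = 35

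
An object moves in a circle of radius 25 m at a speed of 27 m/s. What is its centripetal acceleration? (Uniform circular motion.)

a_c = v²/r = 27²/25 = 729/25 = 29.16 m/s²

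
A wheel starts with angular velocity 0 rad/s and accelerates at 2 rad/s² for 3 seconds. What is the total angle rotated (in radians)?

θ = ω₀t + ½αt² = 0×3 + ½×2×3² = 9.0 rad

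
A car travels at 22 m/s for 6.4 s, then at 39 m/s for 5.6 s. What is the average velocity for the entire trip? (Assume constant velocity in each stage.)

d₁ = v₁t₁ = 22 × 6.4 = 140.8 m
d₂ = v₂t₂ = 39 × 5.6 = 218.4 m
d_total = 359.2 m, t_total = 12.0 s
v_avg = d_total/t_total = 359.2/12.0 = 29.93 m/s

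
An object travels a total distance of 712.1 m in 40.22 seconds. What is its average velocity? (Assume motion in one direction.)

v_avg = Δd / Δt = 712.1 / 40.22 = 17.71 m/s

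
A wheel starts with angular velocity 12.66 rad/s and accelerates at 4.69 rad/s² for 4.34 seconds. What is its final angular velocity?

ω = ω₀ + αt = 12.66 + 4.69 × 4.34 = 33.01 rad/s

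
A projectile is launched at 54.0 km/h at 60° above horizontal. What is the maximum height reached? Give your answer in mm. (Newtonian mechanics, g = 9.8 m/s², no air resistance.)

v₀ = 54.0 km/h × 0.2777777777777778 = 15.0 m/s
H = v₀² × sin²(θ) / (2g) = 15.0² × sin(60°)² / (2 × 9.8) = 225.0 × 0.75 / 19.6 = 8.60969 m
H = 8.60969 m / 0.001 = 8610 mm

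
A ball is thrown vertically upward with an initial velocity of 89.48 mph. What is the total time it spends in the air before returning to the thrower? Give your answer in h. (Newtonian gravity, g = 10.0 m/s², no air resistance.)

v₀ = 89.48 mph × 0.44704 = 40.0011 m/s
t_total = 2 × v₀ / g = 2 × 40.0011 / 10.0 = 8.00022 s
t_total = 8.00022 s / 3600.0 = 0.002222 h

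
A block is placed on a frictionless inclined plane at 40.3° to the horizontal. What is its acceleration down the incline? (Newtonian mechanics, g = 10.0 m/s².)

a = g sin(θ) = 10.0 × sin(40.3°) = 10.0 × 0.6468 = 6.47 m/s²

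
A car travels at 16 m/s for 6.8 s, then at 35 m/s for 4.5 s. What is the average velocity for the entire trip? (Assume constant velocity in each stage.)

d₁ = v₁t₁ = 16 × 6.8 = 108.8 m
d₂ = v₂t₂ = 35 × 4.5 = 157.5 m
d_total = 266.3 m, t_total = 11.3 s
v_avg = d_total/t_total = 266.3/11.3 = 23.57 m/s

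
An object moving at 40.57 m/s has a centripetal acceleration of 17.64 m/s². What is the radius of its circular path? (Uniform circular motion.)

r = v²/a_c = 40.57²/17.64 = 93.31 m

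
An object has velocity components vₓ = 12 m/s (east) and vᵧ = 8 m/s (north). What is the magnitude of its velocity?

|v| = √(vₓ² + vᵧ²) = √(12² + 8²) = √(208) = 14.42 m/s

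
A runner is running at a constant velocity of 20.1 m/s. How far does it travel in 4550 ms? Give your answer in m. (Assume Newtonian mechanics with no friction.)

t = 4550 ms × 0.001 = 4.55 s
d = v × t = 20.1 × 4.55 = 91.45 m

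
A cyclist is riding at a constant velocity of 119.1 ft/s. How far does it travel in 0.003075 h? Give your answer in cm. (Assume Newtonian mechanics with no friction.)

v = 119.1 ft/s × 0.3048 = 36.3017 m/s
t = 0.003075 h × 3600.0 = 11.07 s
d = v × t = 36.3017 × 11.07 = 401.86 m
d = 401.86 m / 0.01 = 40190 cm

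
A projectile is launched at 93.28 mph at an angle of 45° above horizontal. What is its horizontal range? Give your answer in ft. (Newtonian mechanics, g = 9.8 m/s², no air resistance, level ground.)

v₀ = 93.28 mph × 0.44704 = 41.6999 m/s
R = v₀² × sin(2θ) / g = 41.6999² × sin(2 × 45°) / 9.8 = 1738.88 × 1.0 / 9.8 = 177.437 m
R = 177.437 m / 0.3048 = 582.1 ft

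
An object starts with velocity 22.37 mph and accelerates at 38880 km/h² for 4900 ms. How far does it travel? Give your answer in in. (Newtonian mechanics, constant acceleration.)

v₀ = 22.37 mph × 0.44704 = 10.0003 m/s
a = 38880 km/h² × 7.716049382716049e-05 = 3.0 m/s²
t = 4900 ms × 0.001 = 4.9 s
d = v₀ × t + ½ × a × t² = 10.0003 × 4.9 + 0.5 × 3.0 × 4.9² = 85.0165 m
d = 85.0165 m / 0.0254 = 3347 in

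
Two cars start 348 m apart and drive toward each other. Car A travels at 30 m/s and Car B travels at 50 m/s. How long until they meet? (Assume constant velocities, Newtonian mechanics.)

Combined speed: v_combined = 30 + 50 = 80 m/s
Time to meet: t = d/v_combined = 348/80 = 4.35 s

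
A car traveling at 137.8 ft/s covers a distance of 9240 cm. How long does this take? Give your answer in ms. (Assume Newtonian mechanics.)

d = 9240 cm × 0.01 = 92.4 m
v = 137.8 ft/s × 0.3048 = 42.0014 m/s
t = d / v = 92.4 / 42.0014 = 2.19993 s
t = 2.19993 s / 0.001 = 2200 ms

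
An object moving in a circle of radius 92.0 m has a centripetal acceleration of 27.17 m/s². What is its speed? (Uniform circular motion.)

v = √(a_c × r) = √(27.17 × 92.0) = 50.0 m/s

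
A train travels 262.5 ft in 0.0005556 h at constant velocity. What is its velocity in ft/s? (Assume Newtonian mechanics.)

d = 262.5 ft × 0.3048 = 80.01 m
t = 0.0005556 h × 3600.0 = 2.00016 s
v = d / t = 80.01 / 2.00016 = 40.0018 m/s
v = 40.0018 m/s / 0.3048 = 131.2 ft/s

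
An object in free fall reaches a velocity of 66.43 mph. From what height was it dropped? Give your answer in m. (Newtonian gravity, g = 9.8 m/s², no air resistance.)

v = 66.43 mph × 0.44704 = 29.6969 m/s
h = v² / (2g) = 29.6969² / (2 × 9.8) = 45.0 m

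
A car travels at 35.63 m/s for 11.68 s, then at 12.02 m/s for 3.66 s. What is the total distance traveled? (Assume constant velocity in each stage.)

d₁ = v₁t₁ = 35.63 × 11.68 = 416.1584 m
d₂ = v₂t₂ = 12.02 × 3.66 = 43.9932 m
d_total = 416.1584 + 43.9932 = 460.15 m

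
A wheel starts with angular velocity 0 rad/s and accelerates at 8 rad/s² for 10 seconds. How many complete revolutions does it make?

θ = ω₀t + ½αt² = 0×10 + ½×8×10² = 400.0 rad
Total revolutions = θ/(2π) = 400.0/(2π) = 63.66
Complete revolutions = ⌊63.66⌋ = 63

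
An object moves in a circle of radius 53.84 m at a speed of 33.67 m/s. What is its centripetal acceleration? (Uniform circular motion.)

a_c = v²/r = 33.67²/53.84 = 1133.6689/53.84 = 21.06 m/s²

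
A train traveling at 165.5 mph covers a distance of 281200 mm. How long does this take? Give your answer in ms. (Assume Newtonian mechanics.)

d = 281200 mm × 0.001 = 281.2 m
v = 165.5 mph × 0.44704 = 73.9851 m/s
t = d / v = 281.2 / 73.9851 = 3.80077 s
t = 3.80077 s / 0.001 = 3801 ms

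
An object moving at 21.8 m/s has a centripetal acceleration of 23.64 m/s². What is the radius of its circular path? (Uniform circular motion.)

r = v²/a_c = 21.8²/23.64 = 20.1 m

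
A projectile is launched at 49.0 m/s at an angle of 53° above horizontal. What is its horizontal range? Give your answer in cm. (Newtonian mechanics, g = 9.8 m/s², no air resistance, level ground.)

R = v₀² × sin(2θ) / g = 49.0² × sin(2 × 53°) / 9.8 = 2401.0 × 0.961262 / 9.8 = 235.509 m
R = 235.509 m / 0.01 = 23550 cm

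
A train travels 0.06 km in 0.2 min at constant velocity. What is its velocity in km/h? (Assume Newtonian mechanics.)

d = 0.06 km × 1000.0 = 60.0 m
t = 0.2 min × 60.0 = 12.0 s
v = d / t = 60.0 / 12.0 = 5.0 m/s
v = 5.0 m/s / 0.2777777777777778 = 18.0 km/h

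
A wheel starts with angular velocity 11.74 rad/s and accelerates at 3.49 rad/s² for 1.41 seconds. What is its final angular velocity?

ω = ω₀ + αt = 11.74 + 3.49 × 1.41 = 16.66 rad/s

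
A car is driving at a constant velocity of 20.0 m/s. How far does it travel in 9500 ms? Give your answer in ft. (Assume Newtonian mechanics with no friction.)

t = 9500 ms × 0.001 = 9.5 s
d = v × t = 20.0 × 9.5 = 190.0 m
d = 190.0 m / 0.3048 = 623.4 ft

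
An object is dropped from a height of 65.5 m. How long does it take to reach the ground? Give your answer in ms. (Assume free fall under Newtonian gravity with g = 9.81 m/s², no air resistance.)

t = √(2h/g) = √(2 × 65.5 / 9.81) = 3.65427 s
t = 3.65427 s / 0.001 = 3654 ms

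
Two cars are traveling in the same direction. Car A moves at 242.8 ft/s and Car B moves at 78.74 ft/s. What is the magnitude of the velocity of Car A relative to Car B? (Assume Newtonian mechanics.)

v_rel = |v_A - v_B| = |242.8 - 78.74| = 164.06 ft/s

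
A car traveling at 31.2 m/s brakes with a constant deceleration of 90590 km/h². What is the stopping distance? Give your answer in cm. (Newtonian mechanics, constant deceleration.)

a = 90590 km/h² × 7.716049382716049e-05 = 6.98997 m/s²
d = v₀² / (2a) = 31.2² / (2 × 6.98997) = 973.44 / 13.9799 = 69.6314 m
d = 69.6314 m / 0.01 = 6963 cm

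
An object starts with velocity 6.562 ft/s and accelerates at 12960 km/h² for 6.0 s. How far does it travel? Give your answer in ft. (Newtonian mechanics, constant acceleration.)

v₀ = 6.562 ft/s × 0.3048 = 2.0001 m/s
a = 12960 km/h² × 7.716049382716049e-05 = 1.0 m/s²
d = v₀ × t + ½ × a × t² = 2.0001 × 6.0 + 0.5 × 1.0 × 6.0² = 30.0006 m
d = 30.0006 m / 0.3048 = 98.43 ft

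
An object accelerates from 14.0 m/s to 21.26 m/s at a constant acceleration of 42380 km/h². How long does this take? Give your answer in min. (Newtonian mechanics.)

a = 42380 km/h² × 7.716049382716049e-05 = 3.27006 m/s²
t = (v - v₀) / a = (21.26 - 14.0) / 3.27006 = 2.22014 s
t = 2.22014 s / 60.0 = 0.037 min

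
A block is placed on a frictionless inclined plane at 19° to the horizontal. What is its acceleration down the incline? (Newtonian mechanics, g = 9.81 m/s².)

a = g sin(θ) = 9.81 × sin(19°) = 9.81 × 0.3256 = 3.19 m/s²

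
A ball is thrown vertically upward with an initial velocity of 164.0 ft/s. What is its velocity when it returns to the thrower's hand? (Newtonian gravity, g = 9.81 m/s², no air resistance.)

By conservation of energy (no air resistance), the ball returns to the throw height with the same speed as launch, but directed downward.
|v_ground| = v₀ = 164.0 ft/s
v_ground = 164.0 ft/s (downward)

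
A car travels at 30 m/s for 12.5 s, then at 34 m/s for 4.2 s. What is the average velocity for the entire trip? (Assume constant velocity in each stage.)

d₁ = v₁t₁ = 30 × 12.5 = 375.0 m
d₂ = v₂t₂ = 34 × 4.2 = 142.8 m
d_total = 517.8 m, t_total = 16.7 s
v_avg = d_total/t_total = 517.8/16.7 = 31.01 m/s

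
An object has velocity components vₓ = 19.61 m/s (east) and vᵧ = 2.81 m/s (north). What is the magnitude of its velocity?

|v| = √(vₓ² + vᵧ²) = √(19.61² + 2.81²) = √(392.4482) = 19.81 m/s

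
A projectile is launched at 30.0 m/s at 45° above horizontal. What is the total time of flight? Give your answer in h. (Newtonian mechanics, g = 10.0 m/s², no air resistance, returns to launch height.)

T = 2 × v₀ × sin(θ) / g = 2 × 30.0 × sin(45°) / 10.0 = 2 × 30.0 × 0.707107 / 10.0 = 4.24264 s
T = 4.24264 s / 3600.0 = 0.001179 h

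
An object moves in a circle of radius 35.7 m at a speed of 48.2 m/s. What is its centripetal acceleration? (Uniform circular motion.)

a_c = v²/r = 48.2²/35.7 = 2323.24/35.7 = 65.08 m/s²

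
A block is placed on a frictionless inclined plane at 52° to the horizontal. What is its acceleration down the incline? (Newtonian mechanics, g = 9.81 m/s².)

a = g sin(θ) = 9.81 × sin(52°) = 9.81 × 0.788 = 7.73 m/s²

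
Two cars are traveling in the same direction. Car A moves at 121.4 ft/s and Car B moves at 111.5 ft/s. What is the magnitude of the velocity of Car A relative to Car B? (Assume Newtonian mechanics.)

v_rel = |v_A - v_B| = |121.4 - 111.5| = 9.9 ft/s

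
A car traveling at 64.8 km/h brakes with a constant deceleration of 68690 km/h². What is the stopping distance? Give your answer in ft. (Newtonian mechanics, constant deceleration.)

v₀ = 64.8 km/h × 0.2777777777777778 = 18.0 m/s
a = 68690 km/h² × 7.716049382716049e-05 = 5.30015 m/s²
d = v₀² / (2a) = 18.0² / (2 × 5.30015) = 324.0 / 10.6003 = 30.5652 m
d = 30.5652 m / 0.3048 = 100.3 ft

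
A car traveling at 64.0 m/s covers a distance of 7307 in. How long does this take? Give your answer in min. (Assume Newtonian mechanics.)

d = 7307 in × 0.0254 = 185.598 m
t = d / v = 185.598 / 64.0 = 2.89997 s
t = 2.89997 s / 60.0 = 0.04833 min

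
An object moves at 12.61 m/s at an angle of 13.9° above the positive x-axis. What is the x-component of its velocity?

vₓ = v cos(θ) = 12.61 × cos(13.9°) = 12.24 m/s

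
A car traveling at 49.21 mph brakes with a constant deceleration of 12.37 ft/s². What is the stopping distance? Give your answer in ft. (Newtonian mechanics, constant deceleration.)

v₀ = 49.21 mph × 0.44704 = 21.9988 m/s
a = 12.37 ft/s² × 0.3048 = 3.77038 m/s²
d = v₀² / (2a) = 21.9988² / (2 × 3.77038) = 483.947 / 7.54076 = 64.1775 m
d = 64.1775 m / 0.3048 = 210.6 ft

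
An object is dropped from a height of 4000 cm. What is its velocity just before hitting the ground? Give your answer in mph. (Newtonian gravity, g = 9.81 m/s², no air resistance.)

h = 4000 cm × 0.01 = 40.0 m
v = √(2gh) = √(2 × 9.81 × 40.0) = 28.0143 m/s
v = 28.0143 m/s / 0.44704 = 62.67 mph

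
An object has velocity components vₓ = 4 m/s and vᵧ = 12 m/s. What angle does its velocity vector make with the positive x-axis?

θ = arctan(vᵧ/vₓ) = arctan(12/4) = 71.57°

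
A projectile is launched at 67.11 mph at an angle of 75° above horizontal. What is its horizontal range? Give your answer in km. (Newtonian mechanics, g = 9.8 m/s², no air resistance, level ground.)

v₀ = 67.11 mph × 0.44704 = 30.0009 m/s
R = v₀² × sin(2θ) / g = 30.0009² × sin(2 × 75°) / 9.8 = 900.054 × 0.5 / 9.8 = 45.9211 m
R = 45.9211 m / 1000.0 = 0.04592 km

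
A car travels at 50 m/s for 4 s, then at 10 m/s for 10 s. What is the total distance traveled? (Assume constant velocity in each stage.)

d₁ = v₁t₁ = 50 × 4 = 200 m
d₂ = v₂t₂ = 10 × 10 = 100 m
d_total = 200 + 100 = 300 m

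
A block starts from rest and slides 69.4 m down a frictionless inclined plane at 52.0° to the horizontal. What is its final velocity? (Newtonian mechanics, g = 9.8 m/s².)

a = g sin(θ) = 9.8 × sin(52.0°) = 7.7225 m/s²
v = √(2ad) = √(2 × 7.7225 × 69.4) = 32.74 m/s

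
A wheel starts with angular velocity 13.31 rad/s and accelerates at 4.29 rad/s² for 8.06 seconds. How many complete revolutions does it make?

θ = ω₀t + ½αt² = 13.31×8.06 + ½×4.29×8.06² = 246.625522 rad
Total revolutions = θ/(2π) = 246.625522/(2π) = 39.25
Complete revolutions = ⌊39.25⌋ = 39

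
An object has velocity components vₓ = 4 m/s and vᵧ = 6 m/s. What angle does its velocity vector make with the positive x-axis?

θ = arctan(vᵧ/vₓ) = arctan(6/4) = 56.31°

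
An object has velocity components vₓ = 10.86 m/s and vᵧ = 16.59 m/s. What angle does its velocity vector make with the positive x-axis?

θ = arctan(vᵧ/vₓ) = arctan(16.59/10.86) = 56.79°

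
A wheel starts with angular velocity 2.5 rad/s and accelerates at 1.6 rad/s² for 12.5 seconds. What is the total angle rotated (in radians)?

θ = ω₀t + ½αt² = 2.5×12.5 + ½×1.6×12.5² = 156.25 rad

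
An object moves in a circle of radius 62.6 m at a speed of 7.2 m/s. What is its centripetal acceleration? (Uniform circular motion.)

a_c = v²/r = 7.2²/62.6 = 51.84/62.6 = 0.83 m/s²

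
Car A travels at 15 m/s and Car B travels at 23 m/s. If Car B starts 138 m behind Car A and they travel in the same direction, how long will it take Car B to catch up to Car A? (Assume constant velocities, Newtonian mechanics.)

Relative speed: v_rel = 23 - 15 = 8 m/s
Time to catch: t = d₀/v_rel = 138/8 = 17.25 s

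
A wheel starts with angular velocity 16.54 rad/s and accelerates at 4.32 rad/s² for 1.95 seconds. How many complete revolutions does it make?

θ = ω₀t + ½αt² = 16.54×1.95 + ½×4.32×1.95² = 40.4664 rad
Total revolutions = θ/(2π) = 40.4664/(2π) = 6.44
Complete revolutions = ⌊6.44⌋ = 6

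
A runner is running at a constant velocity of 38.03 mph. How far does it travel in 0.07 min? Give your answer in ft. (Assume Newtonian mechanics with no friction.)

v = 38.03 mph × 0.44704 = 17.0009 m/s
t = 0.07 min × 60.0 = 4.2 s
d = v × t = 17.0009 × 4.2 = 71.4038 m
d = 71.4038 m / 0.3048 = 234.3 ft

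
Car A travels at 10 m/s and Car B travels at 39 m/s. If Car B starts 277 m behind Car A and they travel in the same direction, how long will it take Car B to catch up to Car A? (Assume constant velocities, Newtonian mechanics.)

Relative speed: v_rel = 39 - 10 = 29 m/s
Time to catch: t = d₀/v_rel = 277/29 = 9.55 s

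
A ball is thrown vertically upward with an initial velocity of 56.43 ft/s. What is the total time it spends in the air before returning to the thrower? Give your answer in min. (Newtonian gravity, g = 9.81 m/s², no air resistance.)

v₀ = 56.43 ft/s × 0.3048 = 17.1999 m/s
t_total = 2 × v₀ / g = 2 × 17.1999 / 9.81 = 3.50661 s
t_total = 3.50661 s / 60.0 = 0.05844 min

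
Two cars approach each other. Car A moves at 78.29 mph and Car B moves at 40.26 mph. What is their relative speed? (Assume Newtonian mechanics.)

v_rel = v_A + v_B = 78.29 + 40.26 = 118.55 mph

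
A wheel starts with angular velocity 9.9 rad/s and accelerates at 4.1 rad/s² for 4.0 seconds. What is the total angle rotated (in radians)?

θ = ω₀t + ½αt² = 9.9×4.0 + ½×4.1×4.0² = 72.4 rad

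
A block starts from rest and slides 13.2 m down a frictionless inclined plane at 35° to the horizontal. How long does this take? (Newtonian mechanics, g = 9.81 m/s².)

a = g sin(θ) = 9.81 × sin(35°) = 5.6268 m/s²
t = √(2d/a) = √(2 × 13.2 / 5.6268) = 2.17 s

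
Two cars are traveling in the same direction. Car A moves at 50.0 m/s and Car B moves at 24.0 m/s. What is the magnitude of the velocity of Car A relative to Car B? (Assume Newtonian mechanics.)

v_rel = |v_A - v_B| = |50.0 - 24.0| = 26.0 m/s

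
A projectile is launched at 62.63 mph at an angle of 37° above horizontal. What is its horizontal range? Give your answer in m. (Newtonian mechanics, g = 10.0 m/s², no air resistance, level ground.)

v₀ = 62.63 mph × 0.44704 = 27.9981 m/s
R = v₀² × sin(2θ) / g = 27.9981² × sin(2 × 37°) / 10.0 = 783.894 × 0.961262 / 10.0 = 75.35 m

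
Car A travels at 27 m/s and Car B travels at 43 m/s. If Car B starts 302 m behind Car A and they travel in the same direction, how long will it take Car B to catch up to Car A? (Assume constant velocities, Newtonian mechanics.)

Relative speed: v_rel = 43 - 27 = 16 m/s
Time to catch: t = d₀/v_rel = 302/16 = 18.88 s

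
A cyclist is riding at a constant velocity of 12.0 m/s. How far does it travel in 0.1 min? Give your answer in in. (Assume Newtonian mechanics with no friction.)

t = 0.1 min × 60.0 = 6.0 s
d = v × t = 12.0 × 6.0 = 72.0 m
d = 72.0 m / 0.0254 = 2835 in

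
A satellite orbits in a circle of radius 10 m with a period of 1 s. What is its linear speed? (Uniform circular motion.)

v = 2πr/T = 2π×10/1 = 62.83 m/s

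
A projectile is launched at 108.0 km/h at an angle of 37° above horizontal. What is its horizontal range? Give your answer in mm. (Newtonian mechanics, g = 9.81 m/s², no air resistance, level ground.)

v₀ = 108.0 km/h × 0.2777777777777778 = 30.0 m/s
R = v₀² × sin(2θ) / g = 30.0² × sin(2 × 37°) / 9.81 = 900.0 × 0.961262 / 9.81 = 88.1892 m
R = 88.1892 m / 0.001 = 88190 mm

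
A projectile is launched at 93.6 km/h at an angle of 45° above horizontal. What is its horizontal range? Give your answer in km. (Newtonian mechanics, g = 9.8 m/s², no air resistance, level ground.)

v₀ = 93.6 km/h × 0.2777777777777778 = 26.0 m/s
R = v₀² × sin(2θ) / g = 26.0² × sin(2 × 45°) / 9.8 = 676.0 × 1.0 / 9.8 = 68.9796 m
R = 68.9796 m / 1000.0 = 0.06898 km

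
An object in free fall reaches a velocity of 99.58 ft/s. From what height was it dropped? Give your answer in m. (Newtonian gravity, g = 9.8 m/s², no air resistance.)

v = 99.58 ft/s × 0.3048 = 30.352 m/s
h = v² / (2g) = 30.352² / (2 × 9.8) = 47.0 m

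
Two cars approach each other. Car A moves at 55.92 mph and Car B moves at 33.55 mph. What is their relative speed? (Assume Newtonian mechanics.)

v_rel = v_A + v_B = 55.92 + 33.55 = 89.47 mph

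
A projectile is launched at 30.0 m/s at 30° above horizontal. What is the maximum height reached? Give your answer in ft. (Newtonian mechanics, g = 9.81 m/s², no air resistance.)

H = v₀² × sin²(θ) / (2g) = 30.0² × sin(30°)² / (2 × 9.81) = 900.0 × 0.25 / 19.62 = 11.4679 m
H = 11.4679 m / 0.3048 = 37.62 ft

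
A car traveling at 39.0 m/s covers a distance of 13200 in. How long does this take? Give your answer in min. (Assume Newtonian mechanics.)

d = 13200 in × 0.0254 = 335.28 m
t = d / v = 335.28 / 39.0 = 8.59692 s
t = 8.59692 s / 60.0 = 0.1433 min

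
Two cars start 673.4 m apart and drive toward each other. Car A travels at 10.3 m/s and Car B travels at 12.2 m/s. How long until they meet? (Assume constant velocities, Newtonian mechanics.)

Combined speed: v_combined = 10.3 + 12.2 = 22.5 m/s
Time to meet: t = d/v_combined = 673.4/22.5 = 29.93 s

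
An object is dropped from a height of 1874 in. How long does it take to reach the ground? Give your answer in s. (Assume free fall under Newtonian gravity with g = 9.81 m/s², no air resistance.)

h = 1874 in × 0.0254 = 47.5996 m
t = √(2h/g) = √(2 × 47.5996 / 9.81) = 3.115 s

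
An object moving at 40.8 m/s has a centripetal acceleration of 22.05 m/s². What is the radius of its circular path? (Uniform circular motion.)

r = v²/a_c = 40.8²/22.05 = 75.49 m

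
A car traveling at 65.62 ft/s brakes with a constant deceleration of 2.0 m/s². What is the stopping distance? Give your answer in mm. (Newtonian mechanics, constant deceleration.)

v₀ = 65.62 ft/s × 0.3048 = 20.001 m/s
d = v₀² / (2a) = 20.001² / (2 × 2.0) = 400.04 / 4.0 = 100.01 m
d = 100.01 m / 0.001 = 100000 mm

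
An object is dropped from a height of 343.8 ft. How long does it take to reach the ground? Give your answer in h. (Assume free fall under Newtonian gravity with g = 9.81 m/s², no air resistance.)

h = 343.8 ft × 0.3048 = 104.79 m
t = √(2h/g) = √(2 × 104.79 / 9.81) = 4.62211 s
t = 4.62211 s / 3600.0 = 0.001284 h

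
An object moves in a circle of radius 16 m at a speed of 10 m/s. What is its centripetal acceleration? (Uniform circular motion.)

a_c = v²/r = 10²/16 = 100/16 = 6.25 m/s²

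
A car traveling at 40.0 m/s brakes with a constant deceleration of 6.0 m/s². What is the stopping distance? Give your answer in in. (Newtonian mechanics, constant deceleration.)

d = v₀² / (2a) = 40.0² / (2 × 6.0) = 1600.0 / 12.0 = 133.333 m
d = 133.333 m / 0.0254 = 5249 in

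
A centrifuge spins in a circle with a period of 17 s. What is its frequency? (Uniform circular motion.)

f = 1/T = 1/17 = 0.0588 Hz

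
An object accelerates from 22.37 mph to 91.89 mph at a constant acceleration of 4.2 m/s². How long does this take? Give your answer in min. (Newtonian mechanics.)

v₀ = 22.37 mph × 0.44704 = 10.0003 m/s
v = 91.89 mph × 0.44704 = 41.0785 m/s
t = (v - v₀) / a = (41.0785 - 10.0003) / 4.2 = 7.39957 s
t = 7.39957 s / 60.0 = 0.1233 min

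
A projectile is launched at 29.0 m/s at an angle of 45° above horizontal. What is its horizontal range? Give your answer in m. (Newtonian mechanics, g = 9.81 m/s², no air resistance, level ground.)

R = v₀² × sin(2θ) / g = 29.0² × sin(2 × 45°) / 9.81 = 841.0 × 1.0 / 9.81 = 85.73 m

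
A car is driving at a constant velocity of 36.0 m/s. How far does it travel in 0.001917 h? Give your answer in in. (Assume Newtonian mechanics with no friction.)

t = 0.001917 h × 3600.0 = 6.9012 s
d = v × t = 36.0 × 6.9012 = 248.443 m
d = 248.443 m / 0.0254 = 9781 in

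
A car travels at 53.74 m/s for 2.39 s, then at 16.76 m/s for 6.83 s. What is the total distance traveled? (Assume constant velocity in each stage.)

d₁ = v₁t₁ = 53.74 × 2.39 = 128.4386 m
d₂ = v₂t₂ = 16.76 × 6.83 = 114.4708 m
d_total = 128.4386 + 114.4708 = 242.91 m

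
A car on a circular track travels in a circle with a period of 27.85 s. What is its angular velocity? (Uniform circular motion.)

ω = 2π/T = 2π/27.85 = 0.2256 rad/s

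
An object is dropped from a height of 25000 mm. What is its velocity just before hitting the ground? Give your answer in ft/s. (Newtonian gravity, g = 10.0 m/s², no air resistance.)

h = 25000 mm × 0.001 = 25.0 m
v = √(2gh) = √(2 × 10.0 × 25.0) = 22.3607 m/s
v = 22.3607 m/s / 0.3048 = 73.36 ft/s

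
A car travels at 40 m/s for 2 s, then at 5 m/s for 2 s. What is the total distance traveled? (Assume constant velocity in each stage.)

d₁ = v₁t₁ = 40 × 2 = 80 m
d₂ = v₂t₂ = 5 × 2 = 10 m
d_total = 80 + 10 = 90 m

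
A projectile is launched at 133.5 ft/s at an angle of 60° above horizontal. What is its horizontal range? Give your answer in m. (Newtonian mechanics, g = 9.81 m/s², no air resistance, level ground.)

v₀ = 133.5 ft/s × 0.3048 = 40.6908 m/s
R = v₀² × sin(2θ) / g = 40.6908² × sin(2 × 60°) / 9.81 = 1655.74 × 0.866025 / 9.81 = 146.2 m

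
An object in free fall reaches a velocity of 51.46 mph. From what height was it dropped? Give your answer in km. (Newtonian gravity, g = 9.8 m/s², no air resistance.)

v = 51.46 mph × 0.44704 = 23.0047 m/s
h = v² / (2g) = 23.0047² / (2 × 9.8) = 27.0008 m
h = 27.0008 m / 1000.0 = 0.027 km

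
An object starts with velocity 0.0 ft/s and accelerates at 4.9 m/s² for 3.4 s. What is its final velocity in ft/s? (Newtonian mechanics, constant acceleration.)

v₀ = 0.0 ft/s × 0.3048 = 0.0 m/s
v = v₀ + a × t = 0.0 + 4.9 × 3.4 = 16.66 m/s
v = 16.66 m/s / 0.3048 = 54.66 ft/s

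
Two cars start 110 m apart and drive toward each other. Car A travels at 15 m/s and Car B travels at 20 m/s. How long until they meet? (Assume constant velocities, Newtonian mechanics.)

Combined speed: v_combined = 15 + 20 = 35 m/s
Time to meet: t = d/v_combined = 110/35 = 3.14 s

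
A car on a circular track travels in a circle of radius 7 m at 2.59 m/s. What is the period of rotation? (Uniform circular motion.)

T = 2πr/v = 2π×7/2.59 = 16.98 s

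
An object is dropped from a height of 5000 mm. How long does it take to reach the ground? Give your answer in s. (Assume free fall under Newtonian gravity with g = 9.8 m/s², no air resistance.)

h = 5000 mm × 0.001 = 5.0 m
t = √(2h/g) = √(2 × 5.0 / 9.8) = 1.01 s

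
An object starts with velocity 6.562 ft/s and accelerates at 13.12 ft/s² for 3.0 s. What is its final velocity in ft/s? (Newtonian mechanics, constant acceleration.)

v₀ = 6.562 ft/s × 0.3048 = 2.0001 m/s
a = 13.12 ft/s² × 0.3048 = 3.99898 m/s²
v = v₀ + a × t = 2.0001 + 3.99898 × 3.0 = 13.997 m/s
v = 13.997 m/s / 0.3048 = 45.92 ft/s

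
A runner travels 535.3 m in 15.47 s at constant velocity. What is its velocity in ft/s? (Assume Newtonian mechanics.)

v = d / t = 535.3 / 15.47 = 34.6025 m/s
v = 34.6025 m/s / 0.3048 = 113.5 ft/s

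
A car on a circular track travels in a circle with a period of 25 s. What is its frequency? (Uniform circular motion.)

f = 1/T = 1/25 = 0.04 Hz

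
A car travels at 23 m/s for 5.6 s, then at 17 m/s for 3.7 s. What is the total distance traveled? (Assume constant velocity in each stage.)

d₁ = v₁t₁ = 23 × 5.6 = 128.8 m
d₂ = v₂t₂ = 17 × 3.7 = 62.9 m
d_total = 128.8 + 62.9 = 191.7 m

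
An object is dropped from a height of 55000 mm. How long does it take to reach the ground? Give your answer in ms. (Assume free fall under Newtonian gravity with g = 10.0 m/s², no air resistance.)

h = 55000 mm × 0.001 = 55.0 m
t = √(2h/g) = √(2 × 55.0 / 10.0) = 3.31662 s
t = 3.31662 s / 0.001 = 3317 ms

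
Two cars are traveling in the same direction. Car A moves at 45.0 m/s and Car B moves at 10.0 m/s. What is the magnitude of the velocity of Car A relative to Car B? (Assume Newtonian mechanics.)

v_rel = |v_A - v_B| = |45.0 - 10.0| = 35.0 m/s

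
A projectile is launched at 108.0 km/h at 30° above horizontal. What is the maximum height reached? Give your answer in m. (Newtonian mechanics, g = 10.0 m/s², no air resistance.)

v₀ = 108.0 km/h × 0.2777777777777778 = 30.0 m/s
H = v₀² × sin²(θ) / (2g) = 30.0² × sin(30°)² / (2 × 10.0) = 900.0 × 0.25 / 20.0 = 11.25 m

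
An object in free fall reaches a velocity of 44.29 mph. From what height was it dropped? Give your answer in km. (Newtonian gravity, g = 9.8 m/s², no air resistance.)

v = 44.29 mph × 0.44704 = 19.7994 m/s
h = v² / (2g) = 19.7994² / (2 × 9.8) = 20.0008 m
h = 20.0008 m / 1000.0 = 0.02 km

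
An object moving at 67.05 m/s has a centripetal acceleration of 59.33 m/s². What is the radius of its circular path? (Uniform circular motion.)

r = v²/a_c = 67.05²/59.33 = 75.77 m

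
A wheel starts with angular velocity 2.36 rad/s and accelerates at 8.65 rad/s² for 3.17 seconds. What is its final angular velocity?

ω = ω₀ + αt = 2.36 + 8.65 × 3.17 = 29.78 rad/s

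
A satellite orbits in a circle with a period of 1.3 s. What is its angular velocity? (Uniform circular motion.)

ω = 2π/T = 2π/1.3 = 4.8332 rad/s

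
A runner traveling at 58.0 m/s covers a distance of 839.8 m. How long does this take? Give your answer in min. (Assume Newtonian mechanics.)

t = d / v = 839.8 / 58.0 = 14.4793 s
t = 14.4793 s / 60.0 = 0.2413 min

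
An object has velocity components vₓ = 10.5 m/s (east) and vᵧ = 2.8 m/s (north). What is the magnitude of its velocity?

|v| = √(vₓ² + vᵧ²) = √(10.5² + 2.8²) = √(118.09) = 10.87 m/s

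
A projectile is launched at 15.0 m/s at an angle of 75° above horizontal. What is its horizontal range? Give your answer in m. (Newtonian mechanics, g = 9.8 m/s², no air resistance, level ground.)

R = v₀² × sin(2θ) / g = 15.0² × sin(2 × 75°) / 9.8 = 225.0 × 0.5 / 9.8 = 11.48 m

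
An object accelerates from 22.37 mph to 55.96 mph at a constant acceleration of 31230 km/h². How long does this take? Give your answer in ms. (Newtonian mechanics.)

v₀ = 22.37 mph × 0.44704 = 10.0003 m/s
v = 55.96 mph × 0.44704 = 25.0164 m/s
a = 31230 km/h² × 7.716049382716049e-05 = 2.40972 m/s²
t = (v - v₀) / a = (25.0164 - 10.0003) / 2.40972 = 6.23147 s
t = 6.23147 s / 0.001 = 6231 ms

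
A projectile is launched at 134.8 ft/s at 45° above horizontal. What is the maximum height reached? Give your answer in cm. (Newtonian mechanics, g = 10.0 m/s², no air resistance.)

v₀ = 134.8 ft/s × 0.3048 = 41.087 m/s
H = v₀² × sin²(θ) / (2g) = 41.087² × sin(45°)² / (2 × 10.0) = 1688.14 × 0.5 / 20.0 = 42.2035 m
H = 42.2035 m / 0.01 = 4220 cm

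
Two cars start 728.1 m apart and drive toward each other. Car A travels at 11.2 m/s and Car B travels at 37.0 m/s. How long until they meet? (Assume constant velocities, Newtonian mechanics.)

Combined speed: v_combined = 11.2 + 37.0 = 48.2 m/s
Time to meet: t = d/v_combined = 728.1/48.2 = 15.11 s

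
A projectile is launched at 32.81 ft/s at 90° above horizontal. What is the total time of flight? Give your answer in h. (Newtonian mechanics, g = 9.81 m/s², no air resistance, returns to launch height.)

v₀ = 32.81 ft/s × 0.3048 = 10.0005 m/s
T = 2 × v₀ × sin(θ) / g = 2 × 10.0005 × sin(90°) / 9.81 = 2 × 10.0005 × 1.0 / 9.81 = 2.03884 s
T = 2.03884 s / 3600.0 = 0.0005663 h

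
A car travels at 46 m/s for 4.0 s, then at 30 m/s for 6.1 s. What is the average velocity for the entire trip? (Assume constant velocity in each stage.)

d₁ = v₁t₁ = 46 × 4.0 = 184.0 m
d₂ = v₂t₂ = 30 × 6.1 = 183.0 m
d_total = 367.0 m, t_total = 10.1 s
v_avg = d_total/t_total = 367.0/10.1 = 36.34 m/s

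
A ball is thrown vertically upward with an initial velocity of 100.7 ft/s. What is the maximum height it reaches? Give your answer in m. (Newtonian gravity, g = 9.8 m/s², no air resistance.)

v₀ = 100.7 ft/s × 0.3048 = 30.6934 m/s
h_max = v₀² / (2g) = 30.6934² / (2 × 9.8) = 942.085 / 19.6 = 48.07 m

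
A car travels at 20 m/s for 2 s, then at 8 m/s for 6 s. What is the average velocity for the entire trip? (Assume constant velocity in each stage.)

d₁ = v₁t₁ = 20 × 2 = 40 m
d₂ = v₂t₂ = 8 × 6 = 48 m
d_total = 88 m, t_total = 8 s
v_avg = d_total/t_total = 88/8 = 11.0 m/s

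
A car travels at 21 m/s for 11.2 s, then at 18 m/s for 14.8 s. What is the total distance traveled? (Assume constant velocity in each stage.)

d₁ = v₁t₁ = 21 × 11.2 = 235.2 m
d₂ = v₂t₂ = 18 × 14.8 = 266.4 m
d_total = 235.2 + 266.4 = 501.6 m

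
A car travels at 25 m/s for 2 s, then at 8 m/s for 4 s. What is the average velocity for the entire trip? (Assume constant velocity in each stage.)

d₁ = v₁t₁ = 25 × 2 = 50 m
d₂ = v₂t₂ = 8 × 4 = 32 m
d_total = 82 m, t_total = 6 s
v_avg = d_total/t_total = 82/6 = 13.67 m/s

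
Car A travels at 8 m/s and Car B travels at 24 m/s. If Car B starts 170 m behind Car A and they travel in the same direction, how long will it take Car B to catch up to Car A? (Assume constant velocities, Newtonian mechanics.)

Relative speed: v_rel = 24 - 8 = 16 m/s
Time to catch: t = d₀/v_rel = 170/16 = 10.62 s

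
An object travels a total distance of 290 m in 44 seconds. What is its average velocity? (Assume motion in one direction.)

v_avg = Δd / Δt = 290 / 44 = 6.59 m/s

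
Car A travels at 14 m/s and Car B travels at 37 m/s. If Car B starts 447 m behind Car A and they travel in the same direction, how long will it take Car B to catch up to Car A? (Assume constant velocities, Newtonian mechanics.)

Relative speed: v_rel = 37 - 14 = 23 m/s
Time to catch: t = d₀/v_rel = 447/23 = 19.43 s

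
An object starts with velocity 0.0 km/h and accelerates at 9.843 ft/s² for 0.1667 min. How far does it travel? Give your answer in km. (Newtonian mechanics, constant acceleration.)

v₀ = 0.0 km/h × 0.2777777777777778 = 0.0 m/s
a = 9.843 ft/s² × 0.3048 = 3.00015 m/s²
t = 0.1667 min × 60.0 = 10.002 s
d = v₀ × t + ½ × a × t² = 0.0 × 10.002 + 0.5 × 3.00015 × 10.002² = 150.068 m
d = 150.068 m / 1000.0 = 0.1501 km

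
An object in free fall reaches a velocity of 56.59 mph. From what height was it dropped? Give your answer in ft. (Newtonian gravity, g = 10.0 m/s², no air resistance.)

v = 56.59 mph × 0.44704 = 25.298 m/s
h = v² / (2g) = 25.298² / (2 × 10.0) = 31.9994 m
h = 31.9994 m / 0.3048 = 105.0 ft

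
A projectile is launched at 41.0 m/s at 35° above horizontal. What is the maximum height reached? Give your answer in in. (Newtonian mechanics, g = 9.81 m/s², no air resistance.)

H = v₀² × sin²(θ) / (2g) = 41.0² × sin(35°)² / (2 × 9.81) = 1681.0 × 0.32899 / 19.62 = 28.1872 m
H = 28.1872 m / 0.0254 = 1110 in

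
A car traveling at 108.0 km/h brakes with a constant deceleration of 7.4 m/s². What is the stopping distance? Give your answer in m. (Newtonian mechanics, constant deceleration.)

v₀ = 108.0 km/h × 0.2777777777777778 = 30.0 m/s
d = v₀² / (2a) = 30.0² / (2 × 7.4) = 900.0 / 14.8 = 60.81 m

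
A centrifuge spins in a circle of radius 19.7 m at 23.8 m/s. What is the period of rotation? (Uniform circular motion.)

T = 2πr/v = 2π×19.7/23.8 = 5.2 s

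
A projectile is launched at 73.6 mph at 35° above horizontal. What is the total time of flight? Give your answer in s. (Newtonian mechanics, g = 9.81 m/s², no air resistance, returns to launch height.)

v₀ = 73.6 mph × 0.44704 = 32.9021 m/s
T = 2 × v₀ × sin(θ) / g = 2 × 32.9021 × sin(35°) / 9.81 = 2 × 32.9021 × 0.573576 / 9.81 = 3.847 s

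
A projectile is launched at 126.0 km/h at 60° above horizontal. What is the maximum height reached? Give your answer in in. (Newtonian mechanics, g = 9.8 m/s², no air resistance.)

v₀ = 126.0 km/h × 0.2777777777777778 = 35.0 m/s
H = v₀² × sin²(θ) / (2g) = 35.0² × sin(60°)² / (2 × 9.8) = 1225.0 × 0.75 / 19.6 = 46.875 m
H = 46.875 m / 0.0254 = 1845 in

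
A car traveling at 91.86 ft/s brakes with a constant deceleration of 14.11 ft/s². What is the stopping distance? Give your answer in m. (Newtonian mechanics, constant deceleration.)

v₀ = 91.86 ft/s × 0.3048 = 27.9989 m/s
a = 14.11 ft/s² × 0.3048 = 4.30073 m/s²
d = v₀² / (2a) = 27.9989² / (2 × 4.30073) = 783.938 / 8.60146 = 91.14 m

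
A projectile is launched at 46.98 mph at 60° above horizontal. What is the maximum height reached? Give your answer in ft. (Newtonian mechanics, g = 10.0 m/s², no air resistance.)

v₀ = 46.98 mph × 0.44704 = 21.0019 m/s
H = v₀² × sin²(θ) / (2g) = 21.0019² × sin(60°)² / (2 × 10.0) = 441.08 × 0.75 / 20.0 = 16.5405 m
H = 16.5405 m / 0.3048 = 54.27 ft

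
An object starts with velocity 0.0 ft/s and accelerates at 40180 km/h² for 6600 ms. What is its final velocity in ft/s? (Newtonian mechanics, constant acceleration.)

v₀ = 0.0 ft/s × 0.3048 = 0.0 m/s
a = 40180 km/h² × 7.716049382716049e-05 = 3.10031 m/s²
t = 6600 ms × 0.001 = 6.6 s
v = v₀ + a × t = 0.0 + 3.10031 × 6.6 = 20.462 m/s
v = 20.462 m/s / 0.3048 = 67.13 ft/s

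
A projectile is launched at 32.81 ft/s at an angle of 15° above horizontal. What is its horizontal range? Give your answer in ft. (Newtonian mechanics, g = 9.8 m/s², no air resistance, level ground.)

v₀ = 32.81 ft/s × 0.3048 = 10.0005 m/s
R = v₀² × sin(2θ) / g = 10.0005² × sin(2 × 15°) / 9.8 = 100.01 × 0.5 / 9.8 = 5.10255 m
R = 5.10255 m / 0.3048 = 16.74 ft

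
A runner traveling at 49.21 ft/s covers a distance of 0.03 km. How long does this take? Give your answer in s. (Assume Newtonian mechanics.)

d = 0.03 km × 1000.0 = 30.0 m
v = 49.21 ft/s × 0.3048 = 14.9992 m/s
t = d / v = 30.0 / 14.9992 = 2.0 s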